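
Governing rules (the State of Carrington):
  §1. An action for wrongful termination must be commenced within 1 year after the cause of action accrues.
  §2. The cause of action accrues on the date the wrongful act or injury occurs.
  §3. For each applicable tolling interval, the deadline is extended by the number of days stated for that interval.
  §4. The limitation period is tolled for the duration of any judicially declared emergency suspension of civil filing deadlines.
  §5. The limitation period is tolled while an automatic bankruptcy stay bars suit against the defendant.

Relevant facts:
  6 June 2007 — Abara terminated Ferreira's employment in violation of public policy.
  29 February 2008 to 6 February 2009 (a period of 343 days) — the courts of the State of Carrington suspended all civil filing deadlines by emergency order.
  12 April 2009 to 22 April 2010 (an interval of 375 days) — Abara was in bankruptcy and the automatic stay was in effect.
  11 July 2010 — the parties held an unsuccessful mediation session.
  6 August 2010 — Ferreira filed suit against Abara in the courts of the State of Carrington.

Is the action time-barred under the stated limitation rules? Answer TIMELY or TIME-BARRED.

TIME-BARRED

The claim accrued on 6 June 2007, when the wrongful act occurred.
1 year from 6 June 2007 is 6 June 2008.
The period was tolled for 343 days by the emergency suspension of filing deadlines (29 February 2008 to 6 February 2009), pushing the deadline to 15 May 2009.
The period was tolled for 375 days by the automatic bankruptcy stay (12 April 2009 to 22 April 2010), pushing the deadline to 25 May 2010.
Nothing else in the chronology tolls or restarts the period.
Filing on 6 August 2010 missed the 25 May 2010 deadline — the action is time-barred.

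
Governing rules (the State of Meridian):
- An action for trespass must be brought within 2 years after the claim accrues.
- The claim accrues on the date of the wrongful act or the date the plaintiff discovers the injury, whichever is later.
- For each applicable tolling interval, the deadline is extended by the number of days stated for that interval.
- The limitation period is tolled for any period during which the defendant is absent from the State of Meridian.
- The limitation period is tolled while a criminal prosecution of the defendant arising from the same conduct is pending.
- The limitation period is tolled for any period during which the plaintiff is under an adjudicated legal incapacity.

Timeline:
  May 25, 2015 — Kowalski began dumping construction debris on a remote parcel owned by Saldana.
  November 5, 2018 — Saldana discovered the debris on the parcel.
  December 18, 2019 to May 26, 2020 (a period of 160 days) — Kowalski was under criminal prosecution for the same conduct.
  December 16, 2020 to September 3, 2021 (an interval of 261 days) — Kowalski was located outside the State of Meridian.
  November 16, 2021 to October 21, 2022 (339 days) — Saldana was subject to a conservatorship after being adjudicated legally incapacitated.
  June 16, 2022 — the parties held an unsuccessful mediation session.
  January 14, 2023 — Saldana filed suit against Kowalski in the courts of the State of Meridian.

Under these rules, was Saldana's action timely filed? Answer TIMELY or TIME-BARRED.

Taking the later of the act (May 25, 2015) and discovery (November 5, 2018), the claim accrued on November 5, 2018.
Adding the 2 years base period to November 5, 2018 gives a deadline of November 5, 2020, before any tolling.
The pending criminal prosecution from December 18, 2019 to May 26, 2020 tolled the period for 160 days, extending the deadline to April 14, 2021.
Because the defendant's absence from the jurisdiction ran from December 16, 2020 to September 3, 2021, the deadline is extended by 261 days to December 31, 2021.
The period was tolled for 339 days by the plaintiff's legal incapacity (November 16, 2021 to October 21, 2022), pushing the deadline to December 5, 2022.
None of the other events listed affects the running of the period under the stated rules.
The January 14, 2023 filing falls after the December 5, 2022 deadline; the claim is time-barred.

TIME-BARRED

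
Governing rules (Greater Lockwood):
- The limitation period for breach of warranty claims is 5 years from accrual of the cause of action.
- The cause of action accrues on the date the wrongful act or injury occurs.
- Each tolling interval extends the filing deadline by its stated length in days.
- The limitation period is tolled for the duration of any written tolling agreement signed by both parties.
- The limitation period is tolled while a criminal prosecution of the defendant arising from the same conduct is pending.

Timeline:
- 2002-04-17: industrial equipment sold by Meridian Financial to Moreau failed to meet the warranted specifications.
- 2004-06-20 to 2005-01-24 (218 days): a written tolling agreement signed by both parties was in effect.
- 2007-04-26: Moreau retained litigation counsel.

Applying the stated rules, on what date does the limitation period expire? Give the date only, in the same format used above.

2007-11-21

The limitation period began to run on 2002-04-17.
5 years from 2002-04-17 is 2007-04-17.
The written tolling agreement from 2004-06-20 to 2005-01-24 tolled the period for 218 days, extending the deadline to 2007-11-21.
The other events in the timeline have no effect on the limitation period under the stated rules.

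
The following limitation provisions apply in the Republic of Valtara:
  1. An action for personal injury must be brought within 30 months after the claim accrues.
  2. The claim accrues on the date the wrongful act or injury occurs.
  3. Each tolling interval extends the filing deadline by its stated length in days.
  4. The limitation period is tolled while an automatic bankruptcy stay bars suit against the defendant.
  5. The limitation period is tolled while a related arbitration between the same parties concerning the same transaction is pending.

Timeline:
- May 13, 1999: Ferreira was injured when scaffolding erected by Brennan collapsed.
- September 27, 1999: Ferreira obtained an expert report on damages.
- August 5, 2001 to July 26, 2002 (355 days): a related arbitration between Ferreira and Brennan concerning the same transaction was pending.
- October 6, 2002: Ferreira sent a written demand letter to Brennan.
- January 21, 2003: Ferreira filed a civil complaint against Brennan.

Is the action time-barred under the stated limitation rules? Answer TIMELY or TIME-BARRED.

The claim accrued on May 13, 1999, when the wrongful act occurred.
The untolled deadline — 30 months after May 13, 1999 — is November 13, 2001.
The period was tolled for 355 days by the pending related arbitration (August 5, 2001 to July 26, 2002), pushing the deadline to November 3, 2002.
None of the other events listed affects the running of the period under the stated rules.
Filing on January 21, 2003 missed the November 3, 2002 deadline — the action is time-barred.

TIME-BARRED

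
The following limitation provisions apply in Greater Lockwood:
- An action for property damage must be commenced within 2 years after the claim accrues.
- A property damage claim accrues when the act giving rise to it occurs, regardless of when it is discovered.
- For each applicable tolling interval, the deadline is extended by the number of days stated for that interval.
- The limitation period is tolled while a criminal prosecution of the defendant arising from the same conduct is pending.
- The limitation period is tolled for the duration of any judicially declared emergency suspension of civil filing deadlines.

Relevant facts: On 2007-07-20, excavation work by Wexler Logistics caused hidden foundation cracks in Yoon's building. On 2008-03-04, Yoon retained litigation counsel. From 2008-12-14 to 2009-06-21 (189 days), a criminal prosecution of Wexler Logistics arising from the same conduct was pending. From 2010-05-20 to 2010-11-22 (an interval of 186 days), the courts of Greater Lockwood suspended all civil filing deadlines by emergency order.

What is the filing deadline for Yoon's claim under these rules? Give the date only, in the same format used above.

The claim accrued on 2007-07-20, the date of the act.
Adding the 2 years base period to 2007-07-20 gives a deadline of 2009-07-20, before any tolling.
The period was tolled for 189 days by the pending criminal prosecution (2008-12-14 to 2009-06-21), pushing the deadline to 2010-01-25.
By the time the emergency suspension of filing deadlines began on 2010-05-20, the limitation period had already expired on 2010-01-25; that interval cannot revive it.
The other events in the timeline have no effect on the limitation period under the stated rules.

2010-01-25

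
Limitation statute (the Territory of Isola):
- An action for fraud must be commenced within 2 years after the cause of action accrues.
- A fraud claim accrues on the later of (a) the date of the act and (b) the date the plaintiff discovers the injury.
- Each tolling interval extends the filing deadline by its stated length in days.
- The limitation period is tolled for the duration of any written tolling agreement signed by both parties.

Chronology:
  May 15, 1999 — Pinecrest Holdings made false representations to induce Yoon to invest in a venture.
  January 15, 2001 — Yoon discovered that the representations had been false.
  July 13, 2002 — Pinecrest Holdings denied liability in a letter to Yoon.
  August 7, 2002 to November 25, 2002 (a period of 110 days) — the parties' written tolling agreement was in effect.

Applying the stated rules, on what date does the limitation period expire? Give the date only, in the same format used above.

The claim accrued on January 15, 2001 — the later of the May 15, 1999 act and the January 15, 2001 discovery.
2 years from January 15, 2001 is January 15, 2003.
Because the written tolling agreement ran from August 7, 2002 to November 25, 2002, the deadline is extended by 110 days to May 5, 2003.
The other events in the timeline have no effect on the limitation period under the stated rules.

May 5, 2003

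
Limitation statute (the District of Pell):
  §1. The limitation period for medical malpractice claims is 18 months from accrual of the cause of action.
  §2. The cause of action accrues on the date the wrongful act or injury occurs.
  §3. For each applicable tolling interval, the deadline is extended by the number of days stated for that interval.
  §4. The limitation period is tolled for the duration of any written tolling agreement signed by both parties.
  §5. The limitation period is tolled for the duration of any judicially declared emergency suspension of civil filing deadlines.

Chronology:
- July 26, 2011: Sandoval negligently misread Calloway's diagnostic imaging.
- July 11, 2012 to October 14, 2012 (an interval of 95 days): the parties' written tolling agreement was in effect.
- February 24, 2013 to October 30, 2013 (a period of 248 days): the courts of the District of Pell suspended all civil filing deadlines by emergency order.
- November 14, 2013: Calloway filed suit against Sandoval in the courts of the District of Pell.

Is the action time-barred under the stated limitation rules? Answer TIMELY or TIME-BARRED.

TIMELY

The cause of action accrued on July 26, 2011, the date of the act.
The untolled deadline — 18 months after July 26, 2011 — is January 26, 2013.
The period was tolled for 95 days by the written tolling agreement (July 11, 2012 to October 14, 2012), pushing the deadline to May 1, 2013.
The emergency suspension of filing deadlines from February 24, 2013 to October 30, 2013 tolled the period for 248 days, extending the deadline to January 4, 2014.
Calloway filed on November 14, 2013, before the January 4, 2014 deadline, so the action is timely.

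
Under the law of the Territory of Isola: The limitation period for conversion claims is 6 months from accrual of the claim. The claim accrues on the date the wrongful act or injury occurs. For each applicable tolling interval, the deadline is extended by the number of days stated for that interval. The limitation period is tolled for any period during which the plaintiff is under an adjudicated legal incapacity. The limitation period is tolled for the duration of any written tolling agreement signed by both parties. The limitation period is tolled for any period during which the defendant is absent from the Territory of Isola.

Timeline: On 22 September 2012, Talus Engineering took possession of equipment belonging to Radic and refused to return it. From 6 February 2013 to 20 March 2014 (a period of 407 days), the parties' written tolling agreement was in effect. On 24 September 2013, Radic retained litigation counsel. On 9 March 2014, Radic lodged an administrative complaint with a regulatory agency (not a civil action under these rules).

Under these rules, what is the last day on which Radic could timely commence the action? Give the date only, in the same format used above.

The claim accrued on 22 September 2012, the date of the act.
Adding the 6 months base period to 22 September 2012 gives a deadline of 22 March 2013, before any tolling.
Because the written tolling agreement ran from 6 February 2013 to 20 March 2014, the deadline is extended by 407 days to 3 May 2014.
Nothing else in the chronology tolls or restarts the period.

3 May 2014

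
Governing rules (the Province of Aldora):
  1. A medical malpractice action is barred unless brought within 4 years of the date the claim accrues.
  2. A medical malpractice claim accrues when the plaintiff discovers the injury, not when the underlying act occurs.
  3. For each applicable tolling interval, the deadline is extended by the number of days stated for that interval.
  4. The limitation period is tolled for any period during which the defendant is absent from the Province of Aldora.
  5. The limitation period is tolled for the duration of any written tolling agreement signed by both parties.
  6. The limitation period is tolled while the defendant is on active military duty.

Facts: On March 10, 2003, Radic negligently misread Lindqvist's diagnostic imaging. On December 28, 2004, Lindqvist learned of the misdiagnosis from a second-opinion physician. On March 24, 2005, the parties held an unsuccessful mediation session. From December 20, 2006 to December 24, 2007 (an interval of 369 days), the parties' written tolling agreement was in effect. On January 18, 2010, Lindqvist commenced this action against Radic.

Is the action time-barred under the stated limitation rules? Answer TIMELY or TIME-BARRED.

TIME-BARRED

The claim did not accrue until Lindqvist discovered the injury on December 28, 2004; the March 10, 2003 act date does not start the clock under the stated rule.
Adding the 4 years base period to December 28, 2004 gives a deadline of December 28, 2008, before any tolling.
Because the written tolling agreement ran from December 20, 2006 to December 24, 2007, the deadline is extended by 369 days to January 1, 2010.
The other events in the timeline have no effect on the limitation period under the stated rules.
Lindqvist filed on January 18, 2010, after the January 1, 2010 deadline, so the action is time-barred.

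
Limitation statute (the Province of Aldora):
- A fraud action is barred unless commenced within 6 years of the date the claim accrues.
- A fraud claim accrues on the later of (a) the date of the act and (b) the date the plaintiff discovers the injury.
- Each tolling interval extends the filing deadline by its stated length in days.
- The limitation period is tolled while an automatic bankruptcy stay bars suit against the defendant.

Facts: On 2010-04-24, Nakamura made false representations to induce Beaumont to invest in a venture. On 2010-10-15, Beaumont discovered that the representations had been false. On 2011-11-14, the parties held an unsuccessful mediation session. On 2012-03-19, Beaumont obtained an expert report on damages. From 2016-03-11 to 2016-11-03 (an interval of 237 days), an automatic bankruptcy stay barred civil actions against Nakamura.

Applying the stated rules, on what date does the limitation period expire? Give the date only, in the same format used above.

Taking the later of the act (2010-04-24) and discovery (2010-10-15), the claim accrued on 2010-10-15.
The untolled deadline — 6 years after 2010-10-15 — is 2016-10-15.
Because the automatic bankruptcy stay ran from 2016-03-11 to 2016-11-03, the deadline is extended by 237 days to 2017-06-09.
None of the other events listed affects the running of the period under the stated rules.

2017-06-09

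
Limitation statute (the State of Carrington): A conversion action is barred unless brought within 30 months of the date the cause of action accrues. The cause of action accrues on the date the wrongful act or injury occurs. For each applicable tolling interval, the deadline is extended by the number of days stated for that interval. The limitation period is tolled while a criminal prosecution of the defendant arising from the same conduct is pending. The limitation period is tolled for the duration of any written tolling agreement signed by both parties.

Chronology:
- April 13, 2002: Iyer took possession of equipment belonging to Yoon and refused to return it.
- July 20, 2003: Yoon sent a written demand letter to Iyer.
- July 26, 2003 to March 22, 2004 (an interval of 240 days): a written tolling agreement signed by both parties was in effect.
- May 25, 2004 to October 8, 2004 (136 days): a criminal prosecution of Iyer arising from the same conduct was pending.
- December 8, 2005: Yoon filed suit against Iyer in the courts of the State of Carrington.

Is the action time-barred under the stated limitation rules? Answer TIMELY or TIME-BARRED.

The limitation period began to run on April 13, 2002.
30 months from April 13, 2002 is October 13, 2004.
Because the written tolling agreement ran from July 26, 2003 to March 22, 2004, the deadline is extended by 240 days to June 10, 2005.
Because the pending criminal prosecution ran from May 25, 2004 to October 8, 2004, the deadline is extended by 136 days to October 24, 2005.
Nothing else in the chronology tolls or restarts the period.
The December 8, 2005 filing falls after the October 24, 2005 deadline; the claim is time-barred.

TIME-BARRED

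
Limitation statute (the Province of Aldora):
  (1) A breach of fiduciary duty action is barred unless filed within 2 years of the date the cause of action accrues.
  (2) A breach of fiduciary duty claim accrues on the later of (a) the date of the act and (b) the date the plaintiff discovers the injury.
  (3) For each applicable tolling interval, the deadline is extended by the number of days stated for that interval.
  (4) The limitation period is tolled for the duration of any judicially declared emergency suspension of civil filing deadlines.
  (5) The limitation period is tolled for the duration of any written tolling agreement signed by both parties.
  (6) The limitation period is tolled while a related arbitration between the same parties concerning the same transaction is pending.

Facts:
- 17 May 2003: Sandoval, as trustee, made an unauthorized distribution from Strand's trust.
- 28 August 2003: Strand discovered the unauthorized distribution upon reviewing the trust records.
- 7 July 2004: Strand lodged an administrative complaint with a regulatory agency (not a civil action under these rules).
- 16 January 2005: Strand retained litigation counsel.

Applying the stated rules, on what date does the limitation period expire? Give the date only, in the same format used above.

28 August 2005

Taking the later of the act (17 May 2003) and discovery (28 August 2003), the claim accrued on 28 August 2003.
The untolled deadline — 2 years after 28 August 2003 — is 28 August 2005.
Nothing else in the chronology tolls or restarts the period.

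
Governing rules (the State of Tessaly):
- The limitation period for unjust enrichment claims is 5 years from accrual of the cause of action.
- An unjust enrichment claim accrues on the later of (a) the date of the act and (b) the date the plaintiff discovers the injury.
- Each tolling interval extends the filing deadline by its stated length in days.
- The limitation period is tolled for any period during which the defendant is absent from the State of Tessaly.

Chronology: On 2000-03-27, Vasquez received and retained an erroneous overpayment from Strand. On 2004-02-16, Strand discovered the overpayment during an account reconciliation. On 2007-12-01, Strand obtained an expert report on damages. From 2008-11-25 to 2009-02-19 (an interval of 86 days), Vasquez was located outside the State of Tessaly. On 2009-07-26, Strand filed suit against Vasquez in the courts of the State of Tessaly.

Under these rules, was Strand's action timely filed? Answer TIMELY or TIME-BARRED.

Taking the later of the act (2000-03-27) and discovery (2004-02-16), the claim accrued on 2004-02-16.
Adding the 5 years base period to 2004-02-16 gives a deadline of 2009-02-16, before any tolling.
The period was tolled for 86 days by the defendant's absence from the jurisdiction (2008-11-25 to 2009-02-19), pushing the deadline to 2009-05-13.
None of the other events listed affects the running of the period under the stated rules.
The 2009-07-26 filing falls after the 2009-05-13 deadline; the claim is time-barred.

TIME-BARRED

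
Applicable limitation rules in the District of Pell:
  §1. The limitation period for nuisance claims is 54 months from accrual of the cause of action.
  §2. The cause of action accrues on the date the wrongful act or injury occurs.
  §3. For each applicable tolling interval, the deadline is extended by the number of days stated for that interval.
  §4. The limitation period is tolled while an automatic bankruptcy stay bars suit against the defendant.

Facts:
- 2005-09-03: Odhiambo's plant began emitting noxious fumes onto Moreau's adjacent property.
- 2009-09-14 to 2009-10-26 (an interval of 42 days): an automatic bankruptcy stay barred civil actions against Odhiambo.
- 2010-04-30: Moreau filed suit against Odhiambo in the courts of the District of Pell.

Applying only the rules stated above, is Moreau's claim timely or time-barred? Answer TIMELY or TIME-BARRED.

The cause of action accrued on 2005-09-03, the date of the act.
54 months from 2005-09-03 is 2010-03-03.
The automatic bankruptcy stay from 2009-09-14 to 2009-10-26 tolled the period for 42 days, extending the deadline to 2010-04-14.
Filing on 2010-04-30 missed the 2010-04-14 deadline — the action is time-barred.

TIME-BARRED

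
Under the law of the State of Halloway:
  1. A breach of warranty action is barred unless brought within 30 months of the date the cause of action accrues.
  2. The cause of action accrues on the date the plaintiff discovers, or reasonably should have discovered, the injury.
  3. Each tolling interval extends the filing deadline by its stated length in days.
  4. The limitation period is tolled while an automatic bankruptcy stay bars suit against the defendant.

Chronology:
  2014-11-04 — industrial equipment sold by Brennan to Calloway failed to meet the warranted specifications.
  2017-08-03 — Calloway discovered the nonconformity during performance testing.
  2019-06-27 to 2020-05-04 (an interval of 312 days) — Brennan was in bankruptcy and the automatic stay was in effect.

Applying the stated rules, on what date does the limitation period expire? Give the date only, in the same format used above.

Accrual is tied to discovery, so the period began on 2017-08-03 rather than on 2014-11-04 when the act occurred.
Adding the 30 months base period to 2017-08-03 gives a deadline of 2020-02-03, before any tolling.
The automatic bankruptcy stay from 2019-06-27 to 2020-05-04 tolled the period for 312 days, extending the deadline to 2020-12-11.

2020-12-11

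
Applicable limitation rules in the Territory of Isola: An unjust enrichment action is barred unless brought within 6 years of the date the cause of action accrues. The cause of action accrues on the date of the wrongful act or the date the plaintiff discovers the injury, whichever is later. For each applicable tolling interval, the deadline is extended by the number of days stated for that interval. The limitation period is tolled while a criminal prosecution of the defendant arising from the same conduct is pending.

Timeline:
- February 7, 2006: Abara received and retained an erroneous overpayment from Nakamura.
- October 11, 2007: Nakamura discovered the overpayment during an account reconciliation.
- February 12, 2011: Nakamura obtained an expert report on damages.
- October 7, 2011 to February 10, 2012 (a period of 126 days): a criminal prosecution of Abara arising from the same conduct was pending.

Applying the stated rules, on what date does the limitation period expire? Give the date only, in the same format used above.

February 14, 2014

The claim accrued on October 11, 2007 — the later of the February 7, 2006 act and the October 11, 2007 discovery.
The untolled deadline — 6 years after October 11, 2007 — is October 11, 2013.
The pending criminal prosecution from October 7, 2011 to February 10, 2012 tolled the period for 126 days, extending the deadline to February 14, 2014.
None of the other events listed affects the running of the period under the stated rules.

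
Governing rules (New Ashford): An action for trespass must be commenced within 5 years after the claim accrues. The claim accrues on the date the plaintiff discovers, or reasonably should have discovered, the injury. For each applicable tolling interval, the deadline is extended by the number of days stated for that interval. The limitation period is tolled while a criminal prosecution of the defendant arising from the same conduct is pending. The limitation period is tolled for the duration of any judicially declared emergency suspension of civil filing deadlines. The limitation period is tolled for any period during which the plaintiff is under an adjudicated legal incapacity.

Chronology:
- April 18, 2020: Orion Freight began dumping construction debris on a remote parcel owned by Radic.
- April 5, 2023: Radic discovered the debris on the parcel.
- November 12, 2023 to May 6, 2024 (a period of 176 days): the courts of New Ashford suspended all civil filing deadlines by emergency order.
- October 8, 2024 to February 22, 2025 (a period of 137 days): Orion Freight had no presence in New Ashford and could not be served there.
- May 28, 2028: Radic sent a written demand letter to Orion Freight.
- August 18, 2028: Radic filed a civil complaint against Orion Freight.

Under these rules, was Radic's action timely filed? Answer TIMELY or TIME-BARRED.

TIMELY

The claim did not accrue until Radic discovered the injury on April 5, 2023; the April 18, 2020 act date does not start the clock under the stated rule.
The untolled deadline — 5 years after April 5, 2023 — is April 5, 2028.
Because the emergency suspension of filing deadlines ran from November 12, 2023 to May 6, 2024, the deadline is extended by 176 days to September 28, 2028.
No stated provision tolls the period for the defendant's absence, so the interval from October 8, 2024 to February 22, 2025 has no effect on the deadline.
None of the other events listed affects the running of the period under the stated rules.
Filing on August 18, 2028 beat the September 28, 2028 deadline — the action is timely.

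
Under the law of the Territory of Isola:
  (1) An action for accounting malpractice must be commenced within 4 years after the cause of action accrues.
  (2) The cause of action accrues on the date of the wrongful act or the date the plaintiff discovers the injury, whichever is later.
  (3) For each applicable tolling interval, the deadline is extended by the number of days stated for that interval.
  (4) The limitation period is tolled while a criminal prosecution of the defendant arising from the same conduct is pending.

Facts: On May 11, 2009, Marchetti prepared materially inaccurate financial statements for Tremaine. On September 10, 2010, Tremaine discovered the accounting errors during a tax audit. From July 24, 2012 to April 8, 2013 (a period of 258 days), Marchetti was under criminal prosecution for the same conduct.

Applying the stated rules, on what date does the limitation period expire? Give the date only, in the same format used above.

Taking the later of the act (May 11, 2009) and discovery (September 10, 2010), the claim accrued on September 10, 2010.
4 years from September 10, 2010 is September 10, 2014.
Because the pending criminal prosecution ran from July 24, 2012 to April 8, 2013, the deadline is extended by 258 days to May 26, 2015.

May 26, 2015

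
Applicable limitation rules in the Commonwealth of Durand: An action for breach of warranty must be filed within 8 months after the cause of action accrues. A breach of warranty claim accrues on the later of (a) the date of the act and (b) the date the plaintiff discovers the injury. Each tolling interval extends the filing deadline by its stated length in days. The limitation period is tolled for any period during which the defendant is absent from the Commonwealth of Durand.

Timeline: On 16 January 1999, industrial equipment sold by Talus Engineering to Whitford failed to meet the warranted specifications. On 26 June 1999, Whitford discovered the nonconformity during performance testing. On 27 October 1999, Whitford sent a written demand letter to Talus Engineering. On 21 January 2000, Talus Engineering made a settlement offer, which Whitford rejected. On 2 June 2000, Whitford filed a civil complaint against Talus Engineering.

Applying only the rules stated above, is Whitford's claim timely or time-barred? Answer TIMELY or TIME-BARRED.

TIME-BARRED

The claim accrued on 26 June 1999 — the later of the 16 January 1999 act and the 26 June 1999 discovery.
The untolled deadline — 8 months after 26 June 1999 — is 26 February 2000.
None of the other events listed affects the running of the period under the stated rules.
Filing on 2 June 2000 missed the 26 February 2000 deadline — the action is time-barred.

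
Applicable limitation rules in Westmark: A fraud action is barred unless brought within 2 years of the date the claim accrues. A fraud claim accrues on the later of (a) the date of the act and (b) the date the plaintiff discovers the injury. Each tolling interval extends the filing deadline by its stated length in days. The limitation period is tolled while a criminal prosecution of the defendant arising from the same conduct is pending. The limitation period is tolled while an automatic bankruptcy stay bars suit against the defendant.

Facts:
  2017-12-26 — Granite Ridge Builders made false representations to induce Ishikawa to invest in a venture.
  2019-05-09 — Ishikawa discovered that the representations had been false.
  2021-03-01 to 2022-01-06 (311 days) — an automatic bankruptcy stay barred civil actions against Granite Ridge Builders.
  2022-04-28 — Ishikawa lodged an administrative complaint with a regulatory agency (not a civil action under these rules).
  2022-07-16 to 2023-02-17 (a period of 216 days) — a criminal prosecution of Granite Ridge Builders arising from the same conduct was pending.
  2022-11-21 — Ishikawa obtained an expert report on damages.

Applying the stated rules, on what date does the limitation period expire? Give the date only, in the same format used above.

2022-03-16

The claim accrued on 2019-05-09 — the later of the 2017-12-26 act and the 2019-05-09 discovery.
Adding the 2 years base period to 2019-05-09 gives a deadline of 2021-05-09, before any tolling.
The period was tolled for 311 days by the automatic bankruptcy stay (2021-03-01 to 2022-01-06), pushing the deadline to 2022-03-16.
By the time the pending criminal prosecution began on 2022-07-16, the limitation period had already expired on 2022-03-16; that interval cannot revive it.
None of the other events listed affects the running of the period under the stated rules.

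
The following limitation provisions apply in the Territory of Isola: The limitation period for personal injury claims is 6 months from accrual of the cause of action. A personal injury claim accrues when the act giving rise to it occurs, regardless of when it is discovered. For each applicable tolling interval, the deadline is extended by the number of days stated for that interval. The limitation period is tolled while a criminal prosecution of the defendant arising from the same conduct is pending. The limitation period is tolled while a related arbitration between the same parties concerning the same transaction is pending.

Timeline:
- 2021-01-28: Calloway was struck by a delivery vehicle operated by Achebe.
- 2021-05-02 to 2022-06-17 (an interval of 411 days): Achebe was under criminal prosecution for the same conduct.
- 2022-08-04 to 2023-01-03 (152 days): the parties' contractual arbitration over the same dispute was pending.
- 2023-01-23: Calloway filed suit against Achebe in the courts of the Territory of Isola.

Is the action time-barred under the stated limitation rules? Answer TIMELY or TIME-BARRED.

TIMELY

The claim accrued on 2021-01-28, when the wrongful act occurred.
6 months from 2021-01-28 is 2021-07-28.
The period was tolled for 411 days by the pending criminal prosecution (2021-05-02 to 2022-06-17), pushing the deadline to 2022-09-12.
The period was tolled for 152 days by the pending related arbitration (2022-08-04 to 2023-01-03), pushing the deadline to 2023-02-11.
The 2023-01-23 filing precedes the 2023-02-11 deadline; the claim is timely.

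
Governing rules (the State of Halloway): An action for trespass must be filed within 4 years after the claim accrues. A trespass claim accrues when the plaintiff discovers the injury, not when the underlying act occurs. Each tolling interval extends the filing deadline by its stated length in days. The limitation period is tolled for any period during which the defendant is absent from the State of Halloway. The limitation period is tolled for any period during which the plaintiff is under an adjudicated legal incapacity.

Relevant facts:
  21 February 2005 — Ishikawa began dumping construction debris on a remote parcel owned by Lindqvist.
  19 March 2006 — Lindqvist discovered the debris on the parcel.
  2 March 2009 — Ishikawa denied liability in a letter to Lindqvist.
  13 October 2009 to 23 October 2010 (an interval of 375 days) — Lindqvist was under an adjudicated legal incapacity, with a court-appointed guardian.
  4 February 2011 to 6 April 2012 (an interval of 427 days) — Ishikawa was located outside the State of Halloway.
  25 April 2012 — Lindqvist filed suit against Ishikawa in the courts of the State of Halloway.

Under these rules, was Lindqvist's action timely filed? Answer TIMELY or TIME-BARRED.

Accrual is tied to discovery, so the period began on 19 March 2006 rather than on 21 February 2005 when the act occurred.
Adding the 4 years base period to 19 March 2006 gives a deadline of 19 March 2010, before any tolling.
The period was tolled for 375 days by the plaintiff's legal incapacity (13 October 2009 to 23 October 2010), pushing the deadline to 29 March 2011.
The period was tolled for 427 days by the defendant's absence from the jurisdiction (4 February 2011 to 6 April 2012), pushing the deadline to 29 May 2012.
The other events in the timeline have no effect on the limitation period under the stated rules.
Lindqvist filed on 25 April 2012, before the 29 May 2012 deadline, so the action is timely.

TIMELY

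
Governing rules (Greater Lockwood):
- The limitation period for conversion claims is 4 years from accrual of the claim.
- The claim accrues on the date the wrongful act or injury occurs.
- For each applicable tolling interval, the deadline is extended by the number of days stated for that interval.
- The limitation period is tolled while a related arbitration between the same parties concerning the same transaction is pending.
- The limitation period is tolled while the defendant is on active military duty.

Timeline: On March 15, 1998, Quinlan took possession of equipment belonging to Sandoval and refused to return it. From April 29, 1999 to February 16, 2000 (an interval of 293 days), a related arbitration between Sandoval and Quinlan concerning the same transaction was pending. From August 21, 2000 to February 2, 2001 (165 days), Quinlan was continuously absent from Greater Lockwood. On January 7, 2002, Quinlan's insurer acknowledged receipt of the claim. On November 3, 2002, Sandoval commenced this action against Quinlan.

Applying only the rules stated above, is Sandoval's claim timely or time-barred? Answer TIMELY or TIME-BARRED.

The claim accrued on March 15, 1998, the date of the act.
4 years from March 15, 1998 is March 15, 2002.
Because the pending related arbitration ran from April 29, 1999 to February 16, 2000, the deadline is extended by 293 days to January 2, 2003.
No stated provision tolls the period for the defendant's absence, so the interval from August 21, 2000 to February 2, 2001 has no effect on the deadline.
Nothing else in the chronology tolls or restarts the period.
Filing on November 3, 2002 beat the January 2, 2003 deadline — the action is timely.

TIMELY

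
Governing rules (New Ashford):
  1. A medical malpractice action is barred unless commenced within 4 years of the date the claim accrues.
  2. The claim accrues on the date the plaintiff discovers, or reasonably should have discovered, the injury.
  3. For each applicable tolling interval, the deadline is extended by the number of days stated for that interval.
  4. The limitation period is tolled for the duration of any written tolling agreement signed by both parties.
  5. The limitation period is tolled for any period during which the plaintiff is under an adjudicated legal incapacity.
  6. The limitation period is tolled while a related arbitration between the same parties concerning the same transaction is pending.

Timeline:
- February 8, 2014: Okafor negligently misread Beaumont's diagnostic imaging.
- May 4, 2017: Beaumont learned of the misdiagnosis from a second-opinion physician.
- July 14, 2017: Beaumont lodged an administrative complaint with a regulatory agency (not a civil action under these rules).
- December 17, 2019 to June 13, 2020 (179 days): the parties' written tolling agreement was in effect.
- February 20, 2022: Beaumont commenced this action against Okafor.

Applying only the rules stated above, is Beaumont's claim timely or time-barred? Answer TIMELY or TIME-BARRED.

TIME-BARRED

The claim did not accrue until Beaumont discovered the injury on May 4, 2017; the February 8, 2014 act date does not start the clock under the stated rule.
Adding the 4 years base period to May 4, 2017 gives a deadline of May 4, 2021, before any tolling.
Because the written tolling agreement ran from December 17, 2019 to June 13, 2020, the deadline is extended by 179 days to October 30, 2021.
Nothing else in the chronology tolls or restarts the period.
Beaumont filed on February 20, 2022, after the October 30, 2021 deadline, so the action is time-barred.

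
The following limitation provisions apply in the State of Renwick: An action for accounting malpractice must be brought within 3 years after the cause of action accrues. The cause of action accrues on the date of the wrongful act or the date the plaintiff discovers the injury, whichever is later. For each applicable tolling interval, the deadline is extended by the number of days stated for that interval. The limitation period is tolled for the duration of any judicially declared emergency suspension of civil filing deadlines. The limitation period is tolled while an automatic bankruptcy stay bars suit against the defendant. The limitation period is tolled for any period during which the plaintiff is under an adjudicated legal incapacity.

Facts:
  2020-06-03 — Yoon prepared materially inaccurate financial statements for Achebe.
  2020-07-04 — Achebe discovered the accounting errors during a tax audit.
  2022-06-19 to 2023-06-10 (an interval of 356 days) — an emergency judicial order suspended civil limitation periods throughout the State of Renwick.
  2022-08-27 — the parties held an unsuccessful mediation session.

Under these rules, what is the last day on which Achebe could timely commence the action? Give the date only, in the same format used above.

2024-06-24

The claim accrued on 2020-07-04 — the later of the 2020-06-03 act and the 2020-07-04 discovery.
The untolled deadline — 3 years after 2020-07-04 — is 2023-07-04.
The emergency suspension of filing deadlines from 2022-06-19 to 2023-06-10 tolled the period for 356 days, extending the deadline to 2024-06-24.
The other events in the timeline have no effect on the limitation period under the stated rules.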